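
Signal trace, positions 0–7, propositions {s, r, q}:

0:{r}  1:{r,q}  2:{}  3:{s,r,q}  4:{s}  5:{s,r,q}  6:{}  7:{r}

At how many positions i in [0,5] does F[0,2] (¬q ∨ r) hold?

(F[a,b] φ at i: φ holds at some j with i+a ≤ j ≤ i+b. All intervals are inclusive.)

Evaluate at each i in [0,5]:
  i=0: ✓ (witness j=0)
  i=1: ✓ (witness j=1)
  i=2: ✓ (witness j=2)
  i=3: ✓ (witness j=3)
  i=4: ✓ (witness j=4)
  i=5: ✓ (witness j=5)
Positions where it holds: {0, 1, 2, 3, 4, 5} → 6.

6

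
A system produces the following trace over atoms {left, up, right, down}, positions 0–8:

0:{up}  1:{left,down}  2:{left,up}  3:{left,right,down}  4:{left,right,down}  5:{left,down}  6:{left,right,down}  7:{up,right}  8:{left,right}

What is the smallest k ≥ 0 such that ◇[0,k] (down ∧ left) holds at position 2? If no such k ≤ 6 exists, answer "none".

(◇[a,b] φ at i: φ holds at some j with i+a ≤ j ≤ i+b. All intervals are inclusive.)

1

Scan j = 2,3,… for (down ∧ left):
  j=2: fails
  j=3: holds
First hit at j=3, so smallest k = 3-2 = 1.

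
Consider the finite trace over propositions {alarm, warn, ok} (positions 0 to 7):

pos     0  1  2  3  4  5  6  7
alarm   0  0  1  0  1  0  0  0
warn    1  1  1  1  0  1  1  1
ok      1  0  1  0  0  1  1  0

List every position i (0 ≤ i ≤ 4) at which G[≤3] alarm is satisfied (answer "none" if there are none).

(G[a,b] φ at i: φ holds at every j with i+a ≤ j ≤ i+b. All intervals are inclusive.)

Evaluate at each i in [0,4]:
  i=0: ✗ (fails at j=0)
  i=1: ✗ (fails at j=1)
  i=2: ✗ (fails at j=3)
  i=3: ✗ (fails at j=3)
  i=4: ✗ (fails at j=5)

none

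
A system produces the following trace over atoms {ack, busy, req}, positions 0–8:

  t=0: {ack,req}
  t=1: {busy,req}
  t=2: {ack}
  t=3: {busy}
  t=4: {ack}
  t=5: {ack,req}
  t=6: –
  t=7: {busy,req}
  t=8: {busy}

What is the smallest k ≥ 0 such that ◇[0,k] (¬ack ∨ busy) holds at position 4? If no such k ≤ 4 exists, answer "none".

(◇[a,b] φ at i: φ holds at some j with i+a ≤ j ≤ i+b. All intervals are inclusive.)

2

Scan j = 4,5,… for (¬ack ∨ busy):
  j=4: fails
  j=5: fails
  j=6: holds
First hit at j=6, so smallest k = 6-4 = 2.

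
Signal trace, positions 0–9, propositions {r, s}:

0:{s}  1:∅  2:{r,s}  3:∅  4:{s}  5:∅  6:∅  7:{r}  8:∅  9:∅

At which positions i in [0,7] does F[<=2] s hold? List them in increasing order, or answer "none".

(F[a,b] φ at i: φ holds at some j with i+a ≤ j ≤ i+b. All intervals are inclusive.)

0, 1, 2, 3, 4

Evaluate at each i in [0,7]:
  i=0: ✓ (witness j=0)
  i=1: ✓ (witness j=2)
  i=2: ✓ (witness j=2)
  i=3: ✓ (witness j=4)
  i=4: ✓ (witness j=4)
  i=5: ✗ (none in [5,7])
  i=6: ✗ (none in [6,8])
  i=7: ✗ (none in [7,9])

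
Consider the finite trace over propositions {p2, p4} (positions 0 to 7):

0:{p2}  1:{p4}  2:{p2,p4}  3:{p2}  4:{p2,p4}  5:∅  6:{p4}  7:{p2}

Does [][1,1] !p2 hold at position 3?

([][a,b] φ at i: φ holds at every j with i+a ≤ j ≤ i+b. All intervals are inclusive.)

No

Check !p2 at every j in [4,4]:
  j=4: false
Fails at j=4 → formula fails.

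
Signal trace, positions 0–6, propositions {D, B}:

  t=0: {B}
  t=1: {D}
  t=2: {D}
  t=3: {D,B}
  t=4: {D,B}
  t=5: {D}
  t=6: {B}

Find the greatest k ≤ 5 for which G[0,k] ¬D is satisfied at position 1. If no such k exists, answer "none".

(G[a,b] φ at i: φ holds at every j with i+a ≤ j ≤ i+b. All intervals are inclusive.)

none

¬D must hold from j=1 onward; find where it first fails.
  j=1: fails → no k works.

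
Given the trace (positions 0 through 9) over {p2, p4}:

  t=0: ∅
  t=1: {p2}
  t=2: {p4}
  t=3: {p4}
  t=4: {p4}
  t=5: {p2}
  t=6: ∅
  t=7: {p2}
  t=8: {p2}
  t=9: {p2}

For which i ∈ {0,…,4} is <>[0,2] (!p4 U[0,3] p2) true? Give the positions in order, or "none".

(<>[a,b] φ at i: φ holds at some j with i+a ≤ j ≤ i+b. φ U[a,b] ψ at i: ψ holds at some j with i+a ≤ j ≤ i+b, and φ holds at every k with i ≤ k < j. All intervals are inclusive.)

0, 1, 3, 4

Evaluate at each i in [0,4]:
  i=0: ✓ (witness j=0)
  i=1: ✓ (witness j=1)
  i=2: ✗ (none in [2,4])
  i=3: ✓ (witness j=5)
  i=4: ✓ (witness j=5)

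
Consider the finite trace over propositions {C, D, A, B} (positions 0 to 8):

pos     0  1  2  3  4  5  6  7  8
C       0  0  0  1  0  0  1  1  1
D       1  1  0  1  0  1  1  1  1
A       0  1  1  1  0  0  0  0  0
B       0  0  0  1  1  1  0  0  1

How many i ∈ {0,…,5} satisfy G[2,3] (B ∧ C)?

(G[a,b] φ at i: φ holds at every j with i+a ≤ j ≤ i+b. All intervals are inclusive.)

Evaluate at each i in [0,5]:
  i=0: ✗ (fails at j=2)
  i=1: ✗ (fails at j=4)
  i=2: ✗ (fails at j=4)
  i=3: ✗ (fails at j=5)
  i=4: ✗ (fails at j=6)
  i=5: ✗ (fails at j=7)
Positions where it holds: {} → 0.

0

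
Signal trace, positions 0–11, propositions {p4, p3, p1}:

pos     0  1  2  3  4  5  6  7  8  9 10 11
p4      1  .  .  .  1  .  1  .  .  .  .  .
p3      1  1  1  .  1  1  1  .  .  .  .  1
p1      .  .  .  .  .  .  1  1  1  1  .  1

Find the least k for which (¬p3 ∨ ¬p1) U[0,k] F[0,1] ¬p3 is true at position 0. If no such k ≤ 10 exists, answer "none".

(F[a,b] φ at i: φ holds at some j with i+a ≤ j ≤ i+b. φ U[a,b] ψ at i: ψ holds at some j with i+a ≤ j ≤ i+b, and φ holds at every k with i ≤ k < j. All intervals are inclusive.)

2

Need earliest j ≥ 0 with F[0,1] ¬p3, and (¬p3 ∨ ¬p1) at every k in [0,j-1].
  j=0: rhs fails.
  j=1: rhs fails.
  j=2: rhs holds; lhs holds on [0,1]. k = 2.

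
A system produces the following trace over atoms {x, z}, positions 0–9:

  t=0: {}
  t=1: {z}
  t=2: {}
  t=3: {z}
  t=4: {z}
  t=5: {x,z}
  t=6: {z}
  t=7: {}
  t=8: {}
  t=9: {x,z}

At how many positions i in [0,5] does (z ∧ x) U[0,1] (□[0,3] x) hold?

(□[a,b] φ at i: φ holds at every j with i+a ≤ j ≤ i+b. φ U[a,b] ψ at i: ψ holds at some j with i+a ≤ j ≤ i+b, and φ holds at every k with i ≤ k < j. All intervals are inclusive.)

Evaluate at each i in [0,5]:
  i=0: ✗ (no rhs in [0,1])
  i=1: ✗ (no rhs in [1,2])
  i=2: ✗ (no rhs in [2,3])
  i=3: ✗ (no rhs in [3,4])
  i=4: ✗ (no rhs in [4,5])
  i=5: ✗ (no rhs in [5,6])
Positions where it holds: {} → 0.

0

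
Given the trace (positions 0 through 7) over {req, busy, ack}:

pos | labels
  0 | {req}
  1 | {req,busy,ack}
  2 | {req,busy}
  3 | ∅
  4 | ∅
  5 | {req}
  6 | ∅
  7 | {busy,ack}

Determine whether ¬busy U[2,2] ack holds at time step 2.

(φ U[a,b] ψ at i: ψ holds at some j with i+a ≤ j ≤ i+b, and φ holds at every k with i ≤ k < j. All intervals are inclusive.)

No

Need some j in [4,4] with ack, and ¬busy at every k in [2,j-1].
  j=4: ack false.
No j in the window works → until fails.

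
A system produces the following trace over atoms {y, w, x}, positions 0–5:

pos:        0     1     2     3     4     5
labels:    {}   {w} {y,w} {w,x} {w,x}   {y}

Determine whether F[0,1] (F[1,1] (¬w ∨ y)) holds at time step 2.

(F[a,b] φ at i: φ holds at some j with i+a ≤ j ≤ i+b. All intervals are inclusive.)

Check F[1,1] (¬w ∨ y) at each j in [2,3]:
  j=2: fails (none in [3,3])
  j=3: fails (none in [4,4])
No position in the window satisfies it → formula fails.

Does not hold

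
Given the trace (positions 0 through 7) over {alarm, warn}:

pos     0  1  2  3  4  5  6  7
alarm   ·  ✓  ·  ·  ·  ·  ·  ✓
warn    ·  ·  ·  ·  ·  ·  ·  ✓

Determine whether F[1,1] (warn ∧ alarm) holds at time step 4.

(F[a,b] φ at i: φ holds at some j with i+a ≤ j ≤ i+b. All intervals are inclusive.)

Check (warn ∧ alarm) at each j in [5,5]:
  j=5: false
No position in the window satisfies it → formula fails.

Does not hold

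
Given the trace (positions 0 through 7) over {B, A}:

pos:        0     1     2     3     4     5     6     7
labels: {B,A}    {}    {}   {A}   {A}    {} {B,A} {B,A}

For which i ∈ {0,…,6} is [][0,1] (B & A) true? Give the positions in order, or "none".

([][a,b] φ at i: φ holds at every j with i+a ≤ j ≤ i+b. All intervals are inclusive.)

6

Evaluate at each i in [0,6]:
  i=0: ✗ (fails at j=1)
  i=1: ✗ (fails at j=1)
  i=2: ✗ (fails at j=2)
  i=3: ✗ (fails at j=3)
  i=4: ✗ (fails at j=4)
  i=5: ✗ (fails at j=5)
  i=6: ✓ (all of [6,7])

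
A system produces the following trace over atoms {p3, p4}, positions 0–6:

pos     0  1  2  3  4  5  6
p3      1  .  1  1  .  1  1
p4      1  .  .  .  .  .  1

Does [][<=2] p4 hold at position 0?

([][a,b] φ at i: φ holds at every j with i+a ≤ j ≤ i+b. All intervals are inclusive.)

No

Check p4 at every j in [0,2]:
  j=0: true
  j=1: false
  j=2: false
Fails at j=1 → formula fails.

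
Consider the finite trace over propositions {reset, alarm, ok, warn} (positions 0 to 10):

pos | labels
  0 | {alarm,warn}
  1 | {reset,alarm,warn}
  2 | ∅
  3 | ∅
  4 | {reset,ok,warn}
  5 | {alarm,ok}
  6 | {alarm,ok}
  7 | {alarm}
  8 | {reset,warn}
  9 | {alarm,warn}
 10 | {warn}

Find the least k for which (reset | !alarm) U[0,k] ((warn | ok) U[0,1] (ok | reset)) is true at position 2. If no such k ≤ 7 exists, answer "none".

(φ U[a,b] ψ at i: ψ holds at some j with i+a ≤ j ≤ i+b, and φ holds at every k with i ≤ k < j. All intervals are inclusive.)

Need earliest j ≥ 2 with ((warn | ok) U[0,1] (ok | reset)), and (reset | !alarm) at every k in [2,j-1].
  j=2: rhs fails.
  j=3: rhs fails.
  j=4: rhs holds; lhs holds on [2,3]. k = 2.

2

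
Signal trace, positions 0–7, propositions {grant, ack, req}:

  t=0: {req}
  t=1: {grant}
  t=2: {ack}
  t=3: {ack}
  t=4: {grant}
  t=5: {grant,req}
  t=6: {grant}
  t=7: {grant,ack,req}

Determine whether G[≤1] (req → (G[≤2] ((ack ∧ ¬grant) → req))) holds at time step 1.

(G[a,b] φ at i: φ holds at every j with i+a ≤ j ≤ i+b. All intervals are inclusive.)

Check (req → (G[≤2] ((ack ∧ ¬grant) → req))) at every j in [1,2]:
  j=1: antecedent false → ✓
  j=2: antecedent false → ✓
All positions satisfy it → formula holds.

Holds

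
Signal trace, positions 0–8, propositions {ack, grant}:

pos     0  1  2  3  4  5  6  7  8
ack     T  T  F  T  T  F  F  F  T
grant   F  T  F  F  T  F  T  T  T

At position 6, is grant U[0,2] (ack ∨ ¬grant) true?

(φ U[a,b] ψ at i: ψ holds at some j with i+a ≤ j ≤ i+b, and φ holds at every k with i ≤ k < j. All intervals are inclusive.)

Yes

Need some j in [6,8] with (ack ∨ ¬grant), and grant at every k in [6,j-1].
  j=6: (ack ∨ ¬grant) false.
  j=7: (ack ∨ ¬grant) false.
  j=8: (ack ∨ ¬grant) holds; grant holds at every k in [6,7] → satisfied.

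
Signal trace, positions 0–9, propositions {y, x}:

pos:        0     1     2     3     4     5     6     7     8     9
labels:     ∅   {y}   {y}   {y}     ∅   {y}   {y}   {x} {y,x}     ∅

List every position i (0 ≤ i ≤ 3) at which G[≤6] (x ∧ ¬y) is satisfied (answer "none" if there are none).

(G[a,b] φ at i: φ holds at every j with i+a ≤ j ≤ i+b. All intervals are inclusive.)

Evaluate at each i in [0,3]:
  i=0: ✗ (fails at j=0)
  i=1: ✗ (fails at j=1)
  i=2: ✗ (fails at j=2)
  i=3: ✗ (fails at j=3)

none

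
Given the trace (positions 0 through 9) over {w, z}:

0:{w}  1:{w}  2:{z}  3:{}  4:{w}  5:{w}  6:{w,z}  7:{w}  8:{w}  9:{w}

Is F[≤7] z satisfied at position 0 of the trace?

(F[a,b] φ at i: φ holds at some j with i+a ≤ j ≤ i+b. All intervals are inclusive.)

True

Check z at each j in [0,7]:
  j=0: false
  j=1: false
  j=2: true
  j=3: false
  j=4: false
  j=5: false
  j=6: true
  j=7: false
Found at j=2 → formula holds.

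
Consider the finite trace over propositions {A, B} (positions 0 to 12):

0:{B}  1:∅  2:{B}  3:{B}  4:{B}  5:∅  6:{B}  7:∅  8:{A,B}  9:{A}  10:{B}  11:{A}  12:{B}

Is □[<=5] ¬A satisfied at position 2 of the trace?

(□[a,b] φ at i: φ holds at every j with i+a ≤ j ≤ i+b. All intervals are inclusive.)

Check ¬A at every j in [2,7]:
  j=2: true
  j=3: true
  j=4: true
  j=5: true
  j=6: true
  j=7: true
All positions satisfy it → formula holds.

Yes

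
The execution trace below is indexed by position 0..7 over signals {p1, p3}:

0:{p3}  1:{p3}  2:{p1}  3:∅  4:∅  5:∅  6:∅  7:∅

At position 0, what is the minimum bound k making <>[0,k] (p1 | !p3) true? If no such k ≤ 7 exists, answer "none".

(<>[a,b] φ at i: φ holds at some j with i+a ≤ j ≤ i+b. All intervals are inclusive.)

Scan j = 0,1,… for (p1 | !p3):
  j=0: fails
  j=1: fails
  j=2: holds
First hit at j=2, so smallest k = 2-0 = 2.

2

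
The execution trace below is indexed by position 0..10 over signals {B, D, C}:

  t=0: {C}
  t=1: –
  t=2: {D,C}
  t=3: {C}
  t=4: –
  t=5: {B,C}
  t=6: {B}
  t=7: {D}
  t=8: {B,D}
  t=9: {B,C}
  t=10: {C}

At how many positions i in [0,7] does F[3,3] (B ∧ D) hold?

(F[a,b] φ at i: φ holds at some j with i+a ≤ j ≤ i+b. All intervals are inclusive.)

Evaluate at each i in [0,7]:
  i=0: ✗ (none in [3,3])
  i=1: ✗ (none in [4,4])
  i=2: ✗ (none in [5,5])
  i=3: ✗ (none in [6,6])
  i=4: ✗ (none in [7,7])
  i=5: ✓ (witness j=8)
  i=6: ✗ (none in [9,9])
  i=7: ✗ (none in [10,10])
Positions where it holds: {5} → 1.

1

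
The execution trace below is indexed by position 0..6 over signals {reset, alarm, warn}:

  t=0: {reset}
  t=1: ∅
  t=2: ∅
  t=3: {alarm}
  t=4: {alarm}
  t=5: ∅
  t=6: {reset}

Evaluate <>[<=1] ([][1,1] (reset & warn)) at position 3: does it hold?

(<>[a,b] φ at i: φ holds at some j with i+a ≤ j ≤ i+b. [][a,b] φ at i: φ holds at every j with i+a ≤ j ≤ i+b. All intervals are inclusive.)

False

Check [][1,1] (reset & warn) at each j in [3,4]:
  j=3: fails at 4
  j=4: fails at 5
No position in the window satisfies it → formula fails.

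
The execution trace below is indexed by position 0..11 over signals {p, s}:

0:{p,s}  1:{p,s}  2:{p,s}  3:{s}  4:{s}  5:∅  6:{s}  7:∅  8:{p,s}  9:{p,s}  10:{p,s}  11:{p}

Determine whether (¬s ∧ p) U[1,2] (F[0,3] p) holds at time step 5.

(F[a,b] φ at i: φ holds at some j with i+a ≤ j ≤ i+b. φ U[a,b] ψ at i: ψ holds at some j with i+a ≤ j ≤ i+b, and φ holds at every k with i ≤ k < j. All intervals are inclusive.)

Need some j in [6,7] with F[0,3] p, and (¬s ∧ p) at every k in [5,j-1].
  j=6: F[0,3] p holds, but (¬s ∧ p) fails at k=5 → not this j.
  j=7: F[0,3] p holds, but (¬s ∧ p) fails at k=5 → not this j.
No j in the window works → until fails.

No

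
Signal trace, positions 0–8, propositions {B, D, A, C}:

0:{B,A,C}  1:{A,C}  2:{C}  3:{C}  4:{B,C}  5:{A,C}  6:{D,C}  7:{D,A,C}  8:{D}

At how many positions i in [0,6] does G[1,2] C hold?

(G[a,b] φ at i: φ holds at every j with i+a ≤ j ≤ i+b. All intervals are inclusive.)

Evaluate at each i in [0,6]:
  i=0: ✓ (all of [1,2])
  i=1: ✓ (all of [2,3])
  i=2: ✓ (all of [3,4])
  i=3: ✓ (all of [4,5])
  i=4: ✓ (all of [5,6])
  i=5: ✓ (all of [6,7])
  i=6: ✗ (fails at j=8)
Positions where it holds: {0, 1, 2, 3, 4, 5} → 6.

6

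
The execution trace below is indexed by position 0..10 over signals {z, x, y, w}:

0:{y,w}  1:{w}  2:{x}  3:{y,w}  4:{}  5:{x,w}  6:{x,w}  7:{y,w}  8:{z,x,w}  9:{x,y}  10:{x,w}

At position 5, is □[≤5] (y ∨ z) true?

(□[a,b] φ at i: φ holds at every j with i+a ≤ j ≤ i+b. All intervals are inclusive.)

Check (y ∨ z) at every j in [5,10]:
  j=5: false
  j=6: false
  j=7: true
  j=8: true
  j=9: true
  j=10: false
Fails at j=5 → formula fails.

False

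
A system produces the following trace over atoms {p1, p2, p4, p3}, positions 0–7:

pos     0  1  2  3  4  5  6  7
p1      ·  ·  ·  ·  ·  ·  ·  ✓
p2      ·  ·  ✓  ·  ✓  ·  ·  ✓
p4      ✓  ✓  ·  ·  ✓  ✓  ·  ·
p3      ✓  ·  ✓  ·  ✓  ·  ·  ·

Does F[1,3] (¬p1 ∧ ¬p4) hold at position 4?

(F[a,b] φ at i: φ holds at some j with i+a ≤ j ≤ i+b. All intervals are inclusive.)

Check (¬p1 ∧ ¬p4) at each j in [5,7]:
  j=5: false
  j=6: true
  j=7: false
Found at j=6 → formula holds.

True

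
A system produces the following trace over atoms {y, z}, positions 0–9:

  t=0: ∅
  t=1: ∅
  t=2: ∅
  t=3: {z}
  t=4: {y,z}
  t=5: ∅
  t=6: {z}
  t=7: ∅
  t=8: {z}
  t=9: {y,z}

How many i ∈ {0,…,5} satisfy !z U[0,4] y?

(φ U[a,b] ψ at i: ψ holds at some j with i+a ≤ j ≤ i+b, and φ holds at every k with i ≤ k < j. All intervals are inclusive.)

Evaluate at each i in [0,5]:
  i=0: ✗ (lhs fails at k=3 before rhs at j=4)
  i=1: ✗ (lhs fails at k=3 before rhs at j=4)
  i=2: ✗ (lhs fails at k=3 before rhs at j=4)
  i=3: ✗ (lhs fails at k=3 before rhs at j=4)
  i=4: ✓ (rhs at j=4)
  i=5: ✗ (lhs fails at k=6 before rhs at j=9)
Positions where it holds: {4} → 1.

1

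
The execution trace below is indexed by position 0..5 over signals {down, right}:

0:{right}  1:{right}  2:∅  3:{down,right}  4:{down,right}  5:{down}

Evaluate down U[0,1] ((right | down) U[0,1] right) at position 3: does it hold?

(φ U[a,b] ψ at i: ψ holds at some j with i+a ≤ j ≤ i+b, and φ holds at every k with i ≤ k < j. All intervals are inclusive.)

Need some j in [3,4] with ((right | down) U[0,1] right), and down at every k in [3,j-1].
  j=3: ((right | down) U[0,1] right) holds; no prefix to check → satisfied.

Yes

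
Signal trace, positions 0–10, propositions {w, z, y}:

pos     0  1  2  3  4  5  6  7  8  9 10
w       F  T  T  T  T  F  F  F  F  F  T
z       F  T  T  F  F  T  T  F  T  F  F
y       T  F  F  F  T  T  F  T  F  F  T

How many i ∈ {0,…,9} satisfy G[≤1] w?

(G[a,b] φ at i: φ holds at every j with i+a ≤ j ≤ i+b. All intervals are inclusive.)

Evaluate at each i in [0,9]:
  i=0: ✗ (fails at j=0)
  i=1: ✓ (all of [1,2])
  i=2: ✓ (all of [2,3])
  i=3: ✓ (all of [3,4])
  i=4: ✗ (fails at j=5)
  i=5: ✗ (fails at j=5)
  i=6: ✗ (fails at j=6)
  i=7: ✗ (fails at j=7)
  i=8: ✗ (fails at j=8)
  i=9: ✗ (fails at j=9)
Positions where it holds: {1, 2, 3} → 3.

3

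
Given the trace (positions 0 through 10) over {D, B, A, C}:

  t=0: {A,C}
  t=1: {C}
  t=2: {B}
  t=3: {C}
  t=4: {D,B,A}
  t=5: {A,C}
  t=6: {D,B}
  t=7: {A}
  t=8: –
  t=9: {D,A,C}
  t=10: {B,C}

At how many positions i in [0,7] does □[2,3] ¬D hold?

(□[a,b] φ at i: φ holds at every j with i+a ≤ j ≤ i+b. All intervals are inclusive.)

2

Evaluate at each i in [0,7]:
  i=0: ✓ (all of [2,3])
  i=1: ✗ (fails at j=4)
  i=2: ✗ (fails at j=4)
  i=3: ✗ (fails at j=6)
  i=4: ✗ (fails at j=6)
  i=5: ✓ (all of [7,8])
  i=6: ✗ (fails at j=9)
  i=7: ✗ (fails at j=9)
Positions where it holds: {0, 5} → 2.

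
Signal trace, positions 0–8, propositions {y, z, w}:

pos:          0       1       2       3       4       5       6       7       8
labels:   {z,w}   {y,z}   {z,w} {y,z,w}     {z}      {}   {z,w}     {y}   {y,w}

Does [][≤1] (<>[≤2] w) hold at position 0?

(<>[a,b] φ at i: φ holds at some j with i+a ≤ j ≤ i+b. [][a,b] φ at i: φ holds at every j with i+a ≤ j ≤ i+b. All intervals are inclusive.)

Check <>[≤2] w at every j in [0,1]:
  j=0: holds (witness at 0)
  j=1: holds (witness at 2)
All positions satisfy it → formula holds.

True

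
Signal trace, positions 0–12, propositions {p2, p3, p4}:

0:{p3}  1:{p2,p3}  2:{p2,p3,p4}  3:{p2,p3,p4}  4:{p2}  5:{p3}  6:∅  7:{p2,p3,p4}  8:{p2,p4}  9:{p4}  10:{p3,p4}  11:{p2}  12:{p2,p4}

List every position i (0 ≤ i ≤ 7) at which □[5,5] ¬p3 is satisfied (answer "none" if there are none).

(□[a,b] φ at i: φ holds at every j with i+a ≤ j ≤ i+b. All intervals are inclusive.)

1, 3, 4, 6, 7

Evaluate at each i in [0,7]:
  i=0: ✗ (fails at j=5)
  i=1: ✓ (all of [6,6])
  i=2: ✗ (fails at j=7)
  i=3: ✓ (all of [8,8])
  i=4: ✓ (all of [9,9])
  i=5: ✗ (fails at j=10)
  i=6: ✓ (all of [11,11])
  i=7: ✓ (all of [12,12])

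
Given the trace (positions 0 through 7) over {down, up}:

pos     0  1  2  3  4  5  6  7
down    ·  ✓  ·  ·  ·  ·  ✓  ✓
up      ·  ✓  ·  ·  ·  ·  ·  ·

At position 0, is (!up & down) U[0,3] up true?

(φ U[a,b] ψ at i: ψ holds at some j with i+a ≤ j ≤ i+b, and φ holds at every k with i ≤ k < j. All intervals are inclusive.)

Does not hold

Need some j in [0,3] with up, and (!up & down) at every k in [0,j-1].
  j=0: up false.
  j=1: up holds, but (!up & down) fails at k=0 → not this j.
  j=2: up false.
  j=3: up false.
No j in the window works → until fails.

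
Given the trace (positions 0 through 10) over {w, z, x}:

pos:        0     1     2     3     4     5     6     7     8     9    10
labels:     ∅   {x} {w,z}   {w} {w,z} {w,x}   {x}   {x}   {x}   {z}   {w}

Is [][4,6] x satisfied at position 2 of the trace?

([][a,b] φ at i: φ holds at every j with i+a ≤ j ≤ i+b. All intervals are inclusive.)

True

Check x at every j in [6,8]:
  j=6: true
  j=7: true
  j=8: true
All positions satisfy it → formula holds.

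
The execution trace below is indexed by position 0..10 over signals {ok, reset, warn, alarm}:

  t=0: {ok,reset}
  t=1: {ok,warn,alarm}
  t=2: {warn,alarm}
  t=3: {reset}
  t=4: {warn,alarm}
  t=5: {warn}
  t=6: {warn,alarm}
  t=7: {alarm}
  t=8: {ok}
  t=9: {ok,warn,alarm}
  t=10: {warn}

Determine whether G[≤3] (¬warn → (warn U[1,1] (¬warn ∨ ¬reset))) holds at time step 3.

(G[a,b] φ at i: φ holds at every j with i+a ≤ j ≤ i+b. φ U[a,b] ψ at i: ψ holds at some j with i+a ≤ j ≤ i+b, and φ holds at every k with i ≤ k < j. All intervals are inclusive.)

Check (¬warn → (warn U[1,1] (¬warn ∨ ¬reset))) at every j in [3,6]:
  j=3: antecedent true; consequent fails → ✗
  j=4: antecedent false → ✓
  j=5: antecedent false → ✓
  j=6: antecedent false → ✓
Fails at j=3 → formula fails.

No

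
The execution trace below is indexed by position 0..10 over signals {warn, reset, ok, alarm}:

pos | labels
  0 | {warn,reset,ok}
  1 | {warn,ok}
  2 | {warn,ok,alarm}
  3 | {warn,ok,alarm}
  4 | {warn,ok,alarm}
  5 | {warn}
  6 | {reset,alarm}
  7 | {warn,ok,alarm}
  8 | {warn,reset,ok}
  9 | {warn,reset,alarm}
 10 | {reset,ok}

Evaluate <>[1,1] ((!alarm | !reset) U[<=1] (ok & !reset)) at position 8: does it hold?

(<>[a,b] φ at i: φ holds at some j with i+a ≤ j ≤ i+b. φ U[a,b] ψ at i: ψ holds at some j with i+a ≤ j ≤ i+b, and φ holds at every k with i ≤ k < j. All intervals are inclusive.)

Check ((!alarm | !reset) U[<=1] (ok & !reset)) at each j in [9,9]:
  j=9: fails
No position in the window satisfies it → formula fails.

No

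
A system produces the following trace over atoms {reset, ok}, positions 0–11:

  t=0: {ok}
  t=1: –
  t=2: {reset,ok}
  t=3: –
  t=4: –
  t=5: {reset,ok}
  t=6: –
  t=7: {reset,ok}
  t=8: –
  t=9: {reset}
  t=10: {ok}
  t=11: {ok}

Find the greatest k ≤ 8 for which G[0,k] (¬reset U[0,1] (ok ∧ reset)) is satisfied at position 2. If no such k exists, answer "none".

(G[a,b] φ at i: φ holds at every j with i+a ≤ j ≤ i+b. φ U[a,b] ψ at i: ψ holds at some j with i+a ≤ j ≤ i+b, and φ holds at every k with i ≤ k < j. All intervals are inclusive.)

(¬reset U[0,1] (ok ∧ reset)) must hold from j=2 onward; find where it first fails.
  j=2: holds
  j=3: fails
Holds on [2,2], so largest k = 0.

0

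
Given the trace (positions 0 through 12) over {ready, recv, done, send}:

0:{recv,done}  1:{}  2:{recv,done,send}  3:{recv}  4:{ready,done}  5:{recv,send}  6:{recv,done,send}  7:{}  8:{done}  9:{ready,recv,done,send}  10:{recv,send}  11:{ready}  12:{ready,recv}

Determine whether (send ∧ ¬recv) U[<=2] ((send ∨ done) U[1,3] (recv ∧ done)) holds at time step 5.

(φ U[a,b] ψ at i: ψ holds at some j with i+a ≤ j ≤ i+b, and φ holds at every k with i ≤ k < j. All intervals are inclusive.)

Need some j in [5,7] with ((send ∨ done) U[1,3] (recv ∧ done)), and (send ∧ ¬recv) at every k in [5,j-1].
  j=5: ((send ∨ done) U[1,3] (recv ∧ done)) holds; no prefix to check → satisfied.

True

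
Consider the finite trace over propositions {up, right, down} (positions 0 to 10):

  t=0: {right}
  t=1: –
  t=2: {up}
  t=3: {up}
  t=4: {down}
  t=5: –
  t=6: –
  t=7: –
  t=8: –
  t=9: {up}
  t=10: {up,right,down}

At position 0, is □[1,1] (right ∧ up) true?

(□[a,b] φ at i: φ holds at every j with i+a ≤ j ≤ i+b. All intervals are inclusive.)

Check (right ∧ up) at every j in [1,1]:
  j=1: false
Fails at j=1 → formula fails.

False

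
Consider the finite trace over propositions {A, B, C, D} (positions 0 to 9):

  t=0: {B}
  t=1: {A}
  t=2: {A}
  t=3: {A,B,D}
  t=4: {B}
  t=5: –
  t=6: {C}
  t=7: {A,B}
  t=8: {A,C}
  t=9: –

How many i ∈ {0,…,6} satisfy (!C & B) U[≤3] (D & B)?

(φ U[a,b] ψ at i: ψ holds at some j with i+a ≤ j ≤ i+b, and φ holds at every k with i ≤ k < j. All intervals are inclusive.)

Evaluate at each i in [0,6]:
  i=0: ✗ (lhs fails at k=1 before rhs at j=3)
  i=1: ✗ (lhs fails at k=1 before rhs at j=3)
  i=2: ✗ (lhs fails at k=2 before rhs at j=3)
  i=3: ✓ (rhs at j=3)
  i=4: ✗ (no rhs in [4,7])
  i=5: ✗ (no rhs in [5,8])
  i=6: ✗ (no rhs in [6,9])
Positions where it holds: {3} → 1.

1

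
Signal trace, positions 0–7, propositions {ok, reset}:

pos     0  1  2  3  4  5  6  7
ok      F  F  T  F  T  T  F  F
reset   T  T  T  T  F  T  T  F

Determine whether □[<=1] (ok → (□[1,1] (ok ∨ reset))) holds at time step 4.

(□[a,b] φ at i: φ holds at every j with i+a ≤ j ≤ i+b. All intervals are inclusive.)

Check (ok → (□[1,1] (ok ∨ reset))) at every j in [4,5]:
  j=4: antecedent true; consequent holds on [5,5] → ✓
  j=5: antecedent true; consequent holds on [6,6] → ✓
All positions satisfy it → formula holds.

True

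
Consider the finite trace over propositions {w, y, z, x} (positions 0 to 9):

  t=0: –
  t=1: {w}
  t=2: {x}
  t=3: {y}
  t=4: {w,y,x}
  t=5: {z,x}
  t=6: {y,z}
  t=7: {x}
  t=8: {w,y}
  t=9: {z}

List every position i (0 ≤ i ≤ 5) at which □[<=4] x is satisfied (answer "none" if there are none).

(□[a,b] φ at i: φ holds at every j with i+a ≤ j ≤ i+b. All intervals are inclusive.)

Evaluate at each i in [0,5]:
  i=0: ✗ (fails at j=0)
  i=1: ✗ (fails at j=1)
  i=2: ✗ (fails at j=3)
  i=3: ✗ (fails at j=3)
  i=4: ✗ (fails at j=6)
  i=5: ✗ (fails at j=6)

none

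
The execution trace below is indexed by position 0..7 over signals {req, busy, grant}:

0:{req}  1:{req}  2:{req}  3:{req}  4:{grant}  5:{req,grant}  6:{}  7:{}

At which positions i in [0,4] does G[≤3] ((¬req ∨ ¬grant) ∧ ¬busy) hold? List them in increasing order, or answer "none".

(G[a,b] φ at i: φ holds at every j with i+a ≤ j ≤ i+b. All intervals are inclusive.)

Evaluate at each i in [0,4]:
  i=0: ✓ (all of [0,3])
  i=1: ✓ (all of [1,4])
  i=2: ✗ (fails at j=5)
  i=3: ✗ (fails at j=5)
  i=4: ✗ (fails at j=5)

0, 1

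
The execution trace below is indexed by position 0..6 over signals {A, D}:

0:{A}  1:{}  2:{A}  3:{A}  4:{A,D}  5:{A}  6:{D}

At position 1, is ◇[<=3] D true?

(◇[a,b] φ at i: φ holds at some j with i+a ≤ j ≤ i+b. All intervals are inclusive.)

Holds

Check D at each j in [1,4]:
  j=1: false
  j=2: false
  j=3: false
  j=4: true
Found at j=4 → formula holds.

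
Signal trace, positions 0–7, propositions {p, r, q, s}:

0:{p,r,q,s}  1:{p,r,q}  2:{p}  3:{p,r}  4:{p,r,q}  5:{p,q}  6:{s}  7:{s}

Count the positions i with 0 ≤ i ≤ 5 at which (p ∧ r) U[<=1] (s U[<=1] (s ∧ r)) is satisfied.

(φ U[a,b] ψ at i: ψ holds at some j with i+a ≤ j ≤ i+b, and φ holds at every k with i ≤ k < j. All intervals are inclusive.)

Evaluate at each i in [0,5]:
  i=0: ✓ (rhs at j=0)
  i=1: ✗ (no rhs in [1,2])
  i=2: ✗ (no rhs in [2,3])
  i=3: ✗ (no rhs in [3,4])
  i=4: ✗ (no rhs in [4,5])
  i=5: ✗ (no rhs in [5,6])
Positions where it holds: {0} → 1.

1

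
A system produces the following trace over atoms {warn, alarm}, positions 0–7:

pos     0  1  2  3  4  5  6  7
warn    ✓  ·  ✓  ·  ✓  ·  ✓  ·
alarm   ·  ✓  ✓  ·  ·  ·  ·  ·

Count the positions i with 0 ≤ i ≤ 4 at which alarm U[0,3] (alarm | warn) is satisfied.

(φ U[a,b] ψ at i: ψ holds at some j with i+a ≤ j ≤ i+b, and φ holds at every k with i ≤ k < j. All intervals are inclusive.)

4

Evaluate at each i in [0,4]:
  i=0: ✓ (rhs at j=0)
  i=1: ✓ (rhs at j=1)
  i=2: ✓ (rhs at j=2)
  i=3: ✗ (lhs fails at k=3 before rhs at j=4)
  i=4: ✓ (rhs at j=4)
Positions where it holds: {0, 1, 2, 4} → 4.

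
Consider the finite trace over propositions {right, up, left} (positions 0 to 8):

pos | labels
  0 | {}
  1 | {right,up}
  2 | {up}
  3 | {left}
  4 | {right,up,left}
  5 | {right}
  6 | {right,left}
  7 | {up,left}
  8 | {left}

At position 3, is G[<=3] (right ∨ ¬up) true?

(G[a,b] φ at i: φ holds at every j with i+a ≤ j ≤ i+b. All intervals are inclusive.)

Yes

Check (right ∨ ¬up) at every j in [3,6]:
  j=3: true
  j=4: true
  j=5: true
  j=6: true
All positions satisfy it → formula holds.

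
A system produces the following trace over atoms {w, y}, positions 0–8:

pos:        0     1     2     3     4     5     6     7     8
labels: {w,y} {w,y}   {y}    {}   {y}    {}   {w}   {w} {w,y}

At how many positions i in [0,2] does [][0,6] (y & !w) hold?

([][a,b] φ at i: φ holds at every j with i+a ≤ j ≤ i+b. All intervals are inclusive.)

Evaluate at each i in [0,2]:
  i=0: ✗ (fails at j=0)
  i=1: ✗ (fails at j=1)
  i=2: ✗ (fails at j=3)
Positions where it holds: {} → 0.

0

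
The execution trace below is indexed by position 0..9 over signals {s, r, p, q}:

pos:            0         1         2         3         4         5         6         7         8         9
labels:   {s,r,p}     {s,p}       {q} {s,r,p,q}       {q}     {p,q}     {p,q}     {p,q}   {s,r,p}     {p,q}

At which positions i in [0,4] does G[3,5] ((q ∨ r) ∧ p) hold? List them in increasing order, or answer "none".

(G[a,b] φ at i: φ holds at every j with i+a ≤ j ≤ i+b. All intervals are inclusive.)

2, 3, 4

Evaluate at each i in [0,4]:
  i=0: ✗ (fails at j=4)
  i=1: ✗ (fails at j=4)
  i=2: ✓ (all of [5,7])
  i=3: ✓ (all of [6,8])
  i=4: ✓ (all of [7,9])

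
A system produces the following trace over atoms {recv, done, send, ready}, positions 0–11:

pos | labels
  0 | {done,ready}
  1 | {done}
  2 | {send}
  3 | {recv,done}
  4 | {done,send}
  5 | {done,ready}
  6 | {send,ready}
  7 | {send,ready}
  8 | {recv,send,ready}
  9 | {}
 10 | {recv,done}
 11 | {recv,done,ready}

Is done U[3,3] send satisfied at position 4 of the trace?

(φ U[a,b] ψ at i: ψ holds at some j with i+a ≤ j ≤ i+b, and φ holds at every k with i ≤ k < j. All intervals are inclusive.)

Does not hold

Need some j in [7,7] with send, and done at every k in [4,j-1].
  j=7: send holds, but done fails at k=6 → not this j.
No j in the window works → until fails.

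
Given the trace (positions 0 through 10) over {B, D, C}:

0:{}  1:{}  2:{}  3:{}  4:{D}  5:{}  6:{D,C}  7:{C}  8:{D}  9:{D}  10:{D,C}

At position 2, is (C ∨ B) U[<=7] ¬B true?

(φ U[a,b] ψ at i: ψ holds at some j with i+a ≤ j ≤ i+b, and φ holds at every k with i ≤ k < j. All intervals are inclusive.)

Need some j in [2,9] with ¬B, and (C ∨ B) at every k in [2,j-1].
  j=2: ¬B holds; no prefix to check → satisfied.

True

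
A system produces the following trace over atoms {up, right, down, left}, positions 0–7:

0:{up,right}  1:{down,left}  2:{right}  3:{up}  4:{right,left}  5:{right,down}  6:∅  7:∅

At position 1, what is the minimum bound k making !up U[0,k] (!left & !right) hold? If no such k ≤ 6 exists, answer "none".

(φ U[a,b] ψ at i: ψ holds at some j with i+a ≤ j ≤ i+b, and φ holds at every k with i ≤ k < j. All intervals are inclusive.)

Need earliest j ≥ 1 with (!left & !right), and !up at every k in [1,j-1].
  j=1: rhs fails.
  j=2: rhs fails.
  j=3: rhs holds; lhs holds on [1,2]. k = 2.

2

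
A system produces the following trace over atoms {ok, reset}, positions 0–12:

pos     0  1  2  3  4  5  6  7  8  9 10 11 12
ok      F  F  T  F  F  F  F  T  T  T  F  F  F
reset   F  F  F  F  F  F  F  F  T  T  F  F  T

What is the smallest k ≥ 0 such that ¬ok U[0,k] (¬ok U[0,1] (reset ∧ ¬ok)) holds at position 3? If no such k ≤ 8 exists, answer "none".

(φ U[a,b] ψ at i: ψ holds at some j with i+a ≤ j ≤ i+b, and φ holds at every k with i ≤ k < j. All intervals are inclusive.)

Need earliest j ≥ 3 with (¬ok U[0,1] (reset ∧ ¬ok)), and ¬ok at every k in [3,j-1].
  j=3: rhs fails.
  j=4: rhs fails.
  j=5: rhs fails.
  j=6: rhs fails.
  j=7: rhs fails.
  j=8: rhs fails.
  j=9: rhs fails.
  j=10: rhs fails.
  j=11: rhs holds but lhs fails at k=7.
No witness within the range → none.

none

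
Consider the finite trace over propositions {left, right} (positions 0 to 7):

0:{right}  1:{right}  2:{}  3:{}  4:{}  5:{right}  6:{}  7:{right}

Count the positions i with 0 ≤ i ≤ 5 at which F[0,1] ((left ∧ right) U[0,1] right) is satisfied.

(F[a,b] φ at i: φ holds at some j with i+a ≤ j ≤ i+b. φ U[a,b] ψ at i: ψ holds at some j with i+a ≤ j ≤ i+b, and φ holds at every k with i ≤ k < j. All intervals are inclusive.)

4

Evaluate at each i in [0,5]:
  i=0: ✓ (witness j=0)
  i=1: ✓ (witness j=1)
  i=2: ✗ (none in [2,3])
  i=3: ✗ (none in [3,4])
  i=4: ✓ (witness j=5)
  i=5: ✓ (witness j=5)
Positions where it holds: {0, 1, 4, 5} → 4.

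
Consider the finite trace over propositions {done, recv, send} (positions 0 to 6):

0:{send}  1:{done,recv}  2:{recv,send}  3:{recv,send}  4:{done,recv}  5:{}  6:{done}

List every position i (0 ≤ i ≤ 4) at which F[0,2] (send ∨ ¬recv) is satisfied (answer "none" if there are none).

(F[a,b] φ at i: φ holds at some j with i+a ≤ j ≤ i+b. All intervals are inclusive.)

0, 1, 2, 3, 4

Evaluate at each i in [0,4]:
  i=0: ✓ (witness j=0)
  i=1: ✓ (witness j=2)
  i=2: ✓ (witness j=2)
  i=3: ✓ (witness j=3)
  i=4: ✓ (witness j=5)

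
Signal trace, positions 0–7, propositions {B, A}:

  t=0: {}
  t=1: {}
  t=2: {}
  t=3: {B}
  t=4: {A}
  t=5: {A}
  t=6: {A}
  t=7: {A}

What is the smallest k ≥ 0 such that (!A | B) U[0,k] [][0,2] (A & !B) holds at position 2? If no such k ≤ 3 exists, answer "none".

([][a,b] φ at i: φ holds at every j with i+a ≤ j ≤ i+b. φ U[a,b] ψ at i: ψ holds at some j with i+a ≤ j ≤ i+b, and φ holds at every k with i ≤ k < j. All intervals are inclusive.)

Need earliest j ≥ 2 with [][0,2] (A & !B), and (!A | B) at every k in [2,j-1].
  j=2: rhs fails.
  j=3: rhs fails.
  j=4: rhs holds; lhs holds on [2,3]. k = 2.

2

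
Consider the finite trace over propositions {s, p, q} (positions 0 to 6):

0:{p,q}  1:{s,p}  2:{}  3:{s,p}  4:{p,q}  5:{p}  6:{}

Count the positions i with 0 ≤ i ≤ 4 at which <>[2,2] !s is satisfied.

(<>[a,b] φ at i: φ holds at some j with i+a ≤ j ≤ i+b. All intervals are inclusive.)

Evaluate at each i in [0,4]:
  i=0: ✓ (witness j=2)
  i=1: ✗ (none in [3,3])
  i=2: ✓ (witness j=4)
  i=3: ✓ (witness j=5)
  i=4: ✓ (witness j=6)
Positions where it holds: {0, 2, 3, 4} → 4.

4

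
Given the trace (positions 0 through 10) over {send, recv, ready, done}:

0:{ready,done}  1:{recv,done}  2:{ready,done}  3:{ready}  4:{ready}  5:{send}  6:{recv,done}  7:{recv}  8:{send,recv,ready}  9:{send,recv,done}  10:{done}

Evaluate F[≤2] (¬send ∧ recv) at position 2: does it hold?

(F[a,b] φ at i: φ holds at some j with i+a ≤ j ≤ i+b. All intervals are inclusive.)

No

Check (¬send ∧ recv) at each j in [2,4]:
  j=2: false
  j=3: false
  j=4: false
No position in the window satisfies it → formula fails.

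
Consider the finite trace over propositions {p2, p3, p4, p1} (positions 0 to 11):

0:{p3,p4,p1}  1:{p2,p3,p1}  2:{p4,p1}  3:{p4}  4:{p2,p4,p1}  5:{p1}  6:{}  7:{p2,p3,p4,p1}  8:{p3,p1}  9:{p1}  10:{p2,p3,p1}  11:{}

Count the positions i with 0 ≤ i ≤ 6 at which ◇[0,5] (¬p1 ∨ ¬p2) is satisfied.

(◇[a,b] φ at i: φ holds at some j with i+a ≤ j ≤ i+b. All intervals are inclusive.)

7

Evaluate at each i in [0,6]:
  i=0: ✓ (witness j=0)
  i=1: ✓ (witness j=2)
  i=2: ✓ (witness j=2)
  i=3: ✓ (witness j=3)
  i=4: ✓ (witness j=5)
  i=5: ✓ (witness j=5)
  i=6: ✓ (witness j=6)
Positions where it holds: {0, 1, 2, 3, 4, 5, 6} → 7.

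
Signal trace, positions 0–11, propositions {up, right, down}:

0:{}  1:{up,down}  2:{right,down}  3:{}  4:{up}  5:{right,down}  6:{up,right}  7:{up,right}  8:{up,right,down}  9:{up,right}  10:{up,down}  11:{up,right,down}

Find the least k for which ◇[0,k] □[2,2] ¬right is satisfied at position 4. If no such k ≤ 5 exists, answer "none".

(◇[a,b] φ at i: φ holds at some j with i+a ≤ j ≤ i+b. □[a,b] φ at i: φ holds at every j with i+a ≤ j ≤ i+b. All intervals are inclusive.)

Scan j = 4,5,… for □[2,2] ¬right:
  j=4: fails
  j=5: fails
  j=6: fails
  j=7: fails
  j=8: holds
First hit at j=8, so smallest k = 8-4 = 4.

4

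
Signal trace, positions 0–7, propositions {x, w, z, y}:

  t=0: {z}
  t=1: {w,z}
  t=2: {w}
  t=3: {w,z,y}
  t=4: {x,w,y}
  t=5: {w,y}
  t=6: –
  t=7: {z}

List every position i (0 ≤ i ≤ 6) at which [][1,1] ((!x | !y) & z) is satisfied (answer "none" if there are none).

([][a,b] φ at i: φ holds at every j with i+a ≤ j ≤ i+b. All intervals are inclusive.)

0, 2, 6

Evaluate at each i in [0,6]:
  i=0: ✓ (all of [1,1])
  i=1: ✗ (fails at j=2)
  i=2: ✓ (all of [3,3])
  i=3: ✗ (fails at j=4)
  i=4: ✗ (fails at j=5)
  i=5: ✗ (fails at j=6)
  i=6: ✓ (all of [7,7])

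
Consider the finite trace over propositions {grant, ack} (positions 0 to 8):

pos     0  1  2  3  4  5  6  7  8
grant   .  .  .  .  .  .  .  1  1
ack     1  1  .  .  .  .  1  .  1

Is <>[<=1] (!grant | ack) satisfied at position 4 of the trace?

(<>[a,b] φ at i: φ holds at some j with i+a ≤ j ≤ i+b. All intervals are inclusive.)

Check (!grant | ack) at each j in [4,5]:
  j=4: true
  j=5: true
Found at j=4 → formula holds.

Holds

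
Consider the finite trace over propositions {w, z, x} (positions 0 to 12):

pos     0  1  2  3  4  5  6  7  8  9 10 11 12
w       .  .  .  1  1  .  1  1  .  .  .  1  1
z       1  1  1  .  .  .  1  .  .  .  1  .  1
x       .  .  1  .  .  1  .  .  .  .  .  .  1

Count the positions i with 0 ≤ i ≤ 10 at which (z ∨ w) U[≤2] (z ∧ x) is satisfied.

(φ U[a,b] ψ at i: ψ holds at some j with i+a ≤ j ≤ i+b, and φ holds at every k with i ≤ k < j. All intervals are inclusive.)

4

Evaluate at each i in [0,10]:
  i=0: ✓ (rhs at j=2; lhs holds on [0,1])
  i=1: ✓ (rhs at j=2; lhs holds on [1,1])
  i=2: ✓ (rhs at j=2)
  i=3: ✗ (no rhs in [3,5])
  i=4: ✗ (no rhs in [4,6])
  i=5: ✗ (no rhs in [5,7])
  i=6: ✗ (no rhs in [6,8])
  i=7: ✗ (no rhs in [7,9])
  i=8: ✗ (no rhs in [8,10])
  i=9: ✗ (no rhs in [9,11])
  i=10: ✓ (rhs at j=12; lhs holds on [10,11])
Positions where it holds: {0, 1, 2, 10} → 4.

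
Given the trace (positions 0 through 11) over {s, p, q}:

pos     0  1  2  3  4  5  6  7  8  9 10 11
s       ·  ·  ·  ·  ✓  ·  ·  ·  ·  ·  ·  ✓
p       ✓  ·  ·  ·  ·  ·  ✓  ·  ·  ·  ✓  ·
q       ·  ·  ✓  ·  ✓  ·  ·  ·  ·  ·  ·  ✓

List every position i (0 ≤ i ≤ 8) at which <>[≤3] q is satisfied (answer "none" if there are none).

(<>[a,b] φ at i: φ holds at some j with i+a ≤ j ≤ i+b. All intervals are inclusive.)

0, 1, 2, 3, 4, 8

Evaluate at each i in [0,8]:
  i=0: ✓ (witness j=2)
  i=1: ✓ (witness j=2)
  i=2: ✓ (witness j=2)
  i=3: ✓ (witness j=4)
  i=4: ✓ (witness j=4)
  i=5: ✗ (none in [5,8])
  i=6: ✗ (none in [6,9])
  i=7: ✗ (none in [7,10])
  i=8: ✓ (witness j=11)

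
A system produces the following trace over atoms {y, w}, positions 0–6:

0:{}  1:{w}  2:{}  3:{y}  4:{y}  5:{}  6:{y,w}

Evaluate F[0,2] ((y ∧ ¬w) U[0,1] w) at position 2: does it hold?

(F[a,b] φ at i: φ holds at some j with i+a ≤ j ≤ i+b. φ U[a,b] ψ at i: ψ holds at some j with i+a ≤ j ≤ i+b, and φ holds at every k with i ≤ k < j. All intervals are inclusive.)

No

Check ((y ∧ ¬w) U[0,1] w) at each j in [2,4]:
  j=2: fails
  j=3: fails
  j=4: fails
No position in the window satisfies it → formula fails.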